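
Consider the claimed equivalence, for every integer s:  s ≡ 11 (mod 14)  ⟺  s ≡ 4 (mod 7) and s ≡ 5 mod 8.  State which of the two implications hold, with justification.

(→) This fails: s = 25 gives 25 ≡ 11 (mod 14) but 25 ≡ 1 (mod 8), so the conjunction on the right does not hold.

(←) Conversely, if s ≡ 4 (mod 7) and s ≡ 5 (mod 8), then by the Chinese remainder theorem s ≡ 53 (mod 56). Since 53 ≡ 11 (mod 14) and 14 ∣ 56, we get s ≡ 11 (mod 14).

(⇒) fails; (⇐) holds.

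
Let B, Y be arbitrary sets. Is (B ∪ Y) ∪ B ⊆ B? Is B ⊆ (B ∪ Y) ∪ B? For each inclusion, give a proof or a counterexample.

Forward inclusion. This inclusion fails. Take B = ∅, Y = {1}; then 1 ∈ (B ∪ Y) ∪ B but 1 ∉ B.

Reverse inclusion. Let x ∈ B. Then either x ∈ B and x ∉ Y; or x ∈ B ∩ Y. In each case x ∈ (B ∪ Y) ∪ B, so B ⊆ (B ∪ Y) ∪ B.

(⊆) fails; (⊇) holds.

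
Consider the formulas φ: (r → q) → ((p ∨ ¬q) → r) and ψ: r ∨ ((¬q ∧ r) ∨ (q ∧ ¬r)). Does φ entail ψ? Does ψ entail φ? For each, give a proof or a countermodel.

The forward direction holds; the converse fails.

(⇒) Assume the antecedent. If q is true, r ∨ ((¬q ∧ r) ∨ (q ∧ ¬r)) reduces to true regardless of the other variables. If q is false, the antecedent forces (p = F, q = F, r = T) or (p = T, q = F, r = T), and r ∨ ((¬q ∧ r) ∨ (q ∧ ¬r)) holds there. Either way r ∨ ((¬q ∧ r) ∨ (q ∧ ¬r)) holds.

(⇐) This fails. Under p = T, q = T, r = F, the left side is false but the right side is true.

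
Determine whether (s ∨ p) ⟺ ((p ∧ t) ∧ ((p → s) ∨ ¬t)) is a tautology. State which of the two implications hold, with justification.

[⇒] This fails. Under t = F, p = T, s = F, the left side is true but the right side is false.

[⇐] Assume the antecedent. If t is true, the antecedent forces (t = T, p = T, s = T), and s ∨ p holds there. If t is false, the antecedent cannot hold. Either way s ∨ p holds.

Only the converse holds.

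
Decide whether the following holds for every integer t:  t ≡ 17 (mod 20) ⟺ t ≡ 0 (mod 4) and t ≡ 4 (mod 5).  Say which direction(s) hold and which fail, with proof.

(⟹) This fails: t = 17 gives 17 ≡ 17 (mod 20) but 17 ≡ 1 (mod 4), so the conjunction on the right does not hold.

(⟸) This fails: t = 4 satisfies both congruences on the right (4 ≡ 0 mod 4 and 4 ≡ 4 mod 5) yet 4 ≡ 4 (mod 20), not 17.

Neither implication holds.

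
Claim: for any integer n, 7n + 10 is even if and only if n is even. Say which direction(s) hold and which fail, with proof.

Equivalent; both directions hold.

Forward direction. Suppose 7n + 10 is even. Since 7 is odd, 7n and n have the same parity, so 7n + 10 ≡ n + 10 (mod 2). As 10 is even, 7n + 10 is even exactly when n is even. Thus n is even.

Converse. Suppose n is even; write n = 2j. Then 7n + 10 = 7·(2j) + 10 = 2·7j + 10, which is even.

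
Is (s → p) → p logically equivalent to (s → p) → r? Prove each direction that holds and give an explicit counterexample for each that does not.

(⇒) fails and (⇐) fails.

(⟹) This fails. Under p = T, r = F, s = F, the left side is true but the right side is false.

(⟸) This fails. Under p = F, r = T, s = F, the left side is false but the right side is true.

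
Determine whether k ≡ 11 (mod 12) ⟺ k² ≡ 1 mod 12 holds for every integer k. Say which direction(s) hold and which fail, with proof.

(⇒) Suppose k ≡ 11 (mod 12). Write k = 12j + 11. Then (12j + 11)² = 144j² + 264j + 121 = 12(12j² + 22j + 10) + 1, so k² ≡ 1 (mod 12).

(⇐) This fails: take k = 1. Then 1² = 1 ≡ 1 (mod 12), yet 1 ≡ 1 (mod 12), not 11.

Only the forward implication holds.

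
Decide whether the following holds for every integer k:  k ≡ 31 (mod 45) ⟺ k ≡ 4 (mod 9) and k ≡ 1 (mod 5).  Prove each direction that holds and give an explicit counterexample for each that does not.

Forward direction. Suppose k ≡ 31 (mod 45); write k = 45j + 31. Since 9 ∣ 45, reducing mod 9 gives k ≡ 31 ≡ 4 (mod 9); since 5 ∣ 45, reducing mod 5 gives k ≡ 31 ≡ 1 (mod 5).

Converse. If k ≡ 4 (mod 9) and k ≡ 1 (mod 5), then by the Chinese remainder theorem k ≡ 31 (mod 45). This is exactly k ≡ 31 (mod 45).

Both implications hold.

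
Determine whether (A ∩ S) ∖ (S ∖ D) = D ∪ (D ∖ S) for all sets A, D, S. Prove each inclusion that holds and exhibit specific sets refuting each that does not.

Only the forward inclusion holds.

(⊆) Let x ∈ (A ∩ S) ∖ (S ∖ D). Then x ∈ A ∩ D ∩ S, from which x ∈ D ∪ (D ∖ S).

(⊇) This inclusion fails. Take A = ∅, D = {1}, S = ∅; then 1 ∈ D ∪ (D ∖ S) but 1 ∉ (A ∩ S) ∖ (S ∖ D).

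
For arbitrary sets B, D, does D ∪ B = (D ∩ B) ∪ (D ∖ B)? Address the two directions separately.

(⟹) This inclusion fails. Take B = {1}, D = ∅; then 1 ∈ D ∪ B but 1 ∉ (D ∩ B) ∪ (D ∖ B).

(⟸) Let x ∈ (D ∩ B) ∪ (D ∖ B). Then either x ∈ D and x ∉ B; or x ∈ B ∩ D. In each case x ∈ D ∪ B, so (D ∩ B) ∪ (D ∖ B) ⊆ D ∪ B.

(⊆) fails; (⊇) holds.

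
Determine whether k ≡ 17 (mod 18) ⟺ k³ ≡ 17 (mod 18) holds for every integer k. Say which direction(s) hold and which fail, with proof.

Only the forward implication holds.

[⇒] Suppose k ≡ 17 (mod 18). Write k = 18j + 17. Then (18j + 17)³ = 5832j³ + 16524j² + 15606j + 4913 = 18(324j³ + 918j² + 867j + 272) + 17, so k³ ≡ 17 (mod 18).

[⇐] This fails: take k = 5. Then 5³ = 125 ≡ 17 (mod 18), yet 5 ≡ 5 (mod 18), not 17.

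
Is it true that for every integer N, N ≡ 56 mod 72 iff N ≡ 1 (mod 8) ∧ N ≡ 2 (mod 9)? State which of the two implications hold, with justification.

[⇒] This fails: N = 56 gives 56 ≡ 56 (mod 72) but 56 ≡ 0 (mod 8), so the conjunction on the right does not hold.

[⇐] This fails: N = 65 satisfies both congruences on the right (65 ≡ 1 mod 8 and 65 ≡ 2 mod 9) yet 65 ≡ 65 (mod 72), not 56.

(⇒) fails and (⇐) fails.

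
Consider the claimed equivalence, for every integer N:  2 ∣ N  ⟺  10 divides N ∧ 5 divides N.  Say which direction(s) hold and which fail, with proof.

Forward direction. This fails: take N = 2. Certainly 2 ∣ 2, but 10 ∤ 2.

Converse. Suppose 10 ∣ N and 5 ∣ N. Any common multiple of 10 and 5 is a multiple of their lcm; here lcm(10, 5) = 10·5/gcd(10, 5) = 50/5 = 10, so 10 ∣ N. Since 2 ∣ 10, it follows that 2 ∣ N.

Not equivalent: only (⇐) holds.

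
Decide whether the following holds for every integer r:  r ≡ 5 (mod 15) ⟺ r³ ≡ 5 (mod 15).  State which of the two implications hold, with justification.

(→) Suppose r ≡ 5 (mod 15). Write r = 15j + 5. Then (15j + 5)³ = 3375j³ + 3375j² + 1125j + 125 = 15(225j³ + 225j² + 75j + 8) + 5, so r³ ≡ 5 (mod 15).

(←) Conversely, suppose r³ ≡ 5 (mod 15). The only residue r in {0, …, 14} with r³ ≡ 5 (mod 15) is r = 5, so r ≡ 5 (mod 15).

Both directions hold; the statement is true.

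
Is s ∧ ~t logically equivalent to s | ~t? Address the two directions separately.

[⇒] Assume the antecedent. If t is true, the antecedent cannot hold. If t is false, s | ~t reduces to true regardless of the other variables. Either way s | ~t holds.

[⇐] This fails. Under t = F, s = F, the left side is false but the right side is true.

Only the forward direction holds.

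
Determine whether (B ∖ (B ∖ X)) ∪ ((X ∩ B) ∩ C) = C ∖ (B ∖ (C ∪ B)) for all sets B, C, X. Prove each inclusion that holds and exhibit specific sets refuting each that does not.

(⟹) This inclusion fails. Take B = {1}, C = ∅, X = {1}; then 1 ∈ (B ∖ (B ∖ X)) ∪ ((X ∩ B) ∩ C) but 1 ∉ C ∖ (B ∖ (C ∪ B)).

(⟸) This inclusion fails. Take B = ∅, C = {1}, X = ∅; then 1 ∈ C ∖ (B ∖ (C ∪ B)) but 1 ∉ (B ∖ (B ∖ X)) ∪ ((X ∩ B) ∩ C).

Neither inclusion holds.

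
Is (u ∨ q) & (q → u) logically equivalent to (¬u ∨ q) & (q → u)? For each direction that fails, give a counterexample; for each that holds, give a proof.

Both directions fail.

(⇒) This fails. Under q = F, u = T, the left side is true but the right side is false.

(⇐) This fails. Under q = F, u = F, the left side is false but the right side is true.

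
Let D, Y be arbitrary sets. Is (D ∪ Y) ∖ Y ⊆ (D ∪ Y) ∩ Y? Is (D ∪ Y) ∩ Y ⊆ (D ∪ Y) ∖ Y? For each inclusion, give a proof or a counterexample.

Neither inclusion holds.

Forward inclusion. This inclusion fails. Take D = {1}, Y = ∅; then 1 ∈ (D ∪ Y) ∖ Y but 1 ∉ (D ∪ Y) ∩ Y.

Reverse inclusion. This inclusion fails. Take D = ∅, Y = {1}; then 1 ∈ (D ∪ Y) ∩ Y but 1 ∉ (D ∪ Y) ∖ Y.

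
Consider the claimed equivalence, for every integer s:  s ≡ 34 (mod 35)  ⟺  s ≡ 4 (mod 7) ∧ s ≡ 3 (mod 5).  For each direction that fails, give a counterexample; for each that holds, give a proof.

(→) This fails: s = 34 gives 34 ≡ 34 (mod 35) but 34 ≡ 6 (mod 7), so the conjunction on the right does not hold.

(←) This fails: s = 18 satisfies both congruences on the right (18 ≡ 4 mod 7 and 18 ≡ 3 mod 5) yet 18 ≡ 18 (mod 35), not 34.

(⇒) fails and (⇐) fails.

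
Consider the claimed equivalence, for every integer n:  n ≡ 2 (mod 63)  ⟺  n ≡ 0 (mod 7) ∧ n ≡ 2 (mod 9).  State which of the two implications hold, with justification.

(→) This fails: n = 2 gives 2 ≡ 2 (mod 63) but 2 ≡ 2 (mod 7), so the conjunction on the right does not hold.

(←) This fails: n = 56 satisfies both congruences on the right (56 ≡ 0 mod 7 and 56 ≡ 2 mod 9) yet 56 ≡ 56 (mod 63), not 2.

Both directions fail.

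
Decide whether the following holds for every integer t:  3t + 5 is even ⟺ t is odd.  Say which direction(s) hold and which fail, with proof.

Both implications hold.

(⟹) Suppose 3t + 5 is even. Since 3 is odd, 3t and t have the same parity, so 3t + 5 ≡ t + 5 (mod 2). As 5 is odd, 3t + 5 is even exactly when t is odd. Thus t is odd.

(⟸) Conversely, suppose t is odd; write t = 2j + 1. Then 3t + 5 = 3·(2j + 1) + 5 = 2·3j + 8, which is even.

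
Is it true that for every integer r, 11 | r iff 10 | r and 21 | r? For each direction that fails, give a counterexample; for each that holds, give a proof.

Neither direction holds.

(⟹) This fails: take r = 11. Certainly 11 ∣ 11, but 10 ∤ 11.

(⟸) This fails: take r = 210. Both 10 ∣ 210 and 21 ∣ 210, yet 210 is not a multiple of 11 (since 210 = 19·11 + 1), so 11 ∤ 210.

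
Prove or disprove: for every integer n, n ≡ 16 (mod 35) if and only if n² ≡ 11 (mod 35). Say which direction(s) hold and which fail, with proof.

(⇒) Suppose n ≡ 16 (mod 35). Write n = 35j + 16. Then (35j + 16)² = 1225j² + 1120j + 256 = 35(35j² + 32j + 7) + 11, so n² ≡ 11 (mod 35).

(⇐) This fails: take n = 9. Then 9² = 81 ≡ 11 (mod 35), yet 9 ≡ 9 (mod 35), not 16.

(⇒) holds; (⇐) fails.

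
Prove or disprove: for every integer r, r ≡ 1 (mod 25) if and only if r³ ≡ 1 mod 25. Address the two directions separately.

Both directions hold.

Forward direction. Suppose r ≡ 1 (mod 25). Write r = 25j + 1. Then (25j + 1)³ = 15625j³ + 1875j² + 75j + 1 = 25(625j³ + 75j² + 3j) + 1, so r³ ≡ 1 (mod 25).

Converse. Suppose r³ ≡ 1 (mod 25). The only residue r in {0, …, 24} with r³ ≡ 1 (mod 25) is r = 1, so r ≡ 1 (mod 25).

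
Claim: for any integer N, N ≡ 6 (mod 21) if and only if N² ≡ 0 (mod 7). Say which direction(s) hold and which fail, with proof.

(⟹) This fails: take N = 6. Then 6 ≡ 6 (mod 21), but 6² = 36 ≡ 1 (mod 7), not 0.

(⟸) This fails: take N = 0. Then 0² = 0 ≡ 0 (mod 7), yet 0 ≡ 0 (mod 21), not 6.

Both directions fail.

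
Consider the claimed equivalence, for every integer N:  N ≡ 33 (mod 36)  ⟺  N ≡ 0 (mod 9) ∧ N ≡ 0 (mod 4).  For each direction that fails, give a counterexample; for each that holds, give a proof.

Both directions fail.

(→) This fails: N = 33 gives 33 ≡ 33 (mod 36) but 33 ≡ 6 (mod 9), so the conjunction on the right does not hold.

(←) This fails: N = 0 satisfies both congruences on the right (0 ≡ 0 mod 9 and 0 ≡ 0 mod 4) yet 0 ≡ 0 (mod 36), not 33.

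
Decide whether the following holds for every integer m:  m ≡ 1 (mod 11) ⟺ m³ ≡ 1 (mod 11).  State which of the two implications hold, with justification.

Equivalent; both directions hold.

[⇒] Suppose m ≡ 1 (mod 11). Write m = 11j + 1. Then (11j + 1)³ = 1331j³ + 363j² + 33j + 1 = 11(121j³ + 33j² + 3j) + 1, so m³ ≡ 1 (mod 11).

[⇐] For the converse, argue contrapositively. If m ≢ 1 (mod 11), then m is congruent to one of 0, 2, 3, 4, 5, 6, 7, 8, 9, 10 modulo 11, and these give m³ ≡ 0, 8, 5, 9, 4, 7, 2, 6, 3, 10 respectively — never 1.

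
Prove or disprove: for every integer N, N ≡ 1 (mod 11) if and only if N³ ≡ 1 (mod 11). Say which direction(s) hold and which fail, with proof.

The biconditional holds.

[⇒] Suppose N ≡ 1 (mod 11). Write N = 11j + 1. Then (11j + 1)³ = 1331j³ + 363j² + 33j + 1 = 11(121j³ + 33j² + 3j) + 1, so N³ ≡ 1 (mod 11).

[⇐] For the converse, argue contrapositively. If N ≢ 1 (mod 11), then N is congruent to one of 0, 2, 3, 4, 5, 6, 7, 8, 9, 10 modulo 11, and these give N³ ≡ 0, 8, 5, 9, 4, 7, 2, 6, 3, 10 respectively — never 1.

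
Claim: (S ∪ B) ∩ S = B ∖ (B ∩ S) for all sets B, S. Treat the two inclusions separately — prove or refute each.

(⟹) This inclusion fails. Take B = ∅, S = {1}; then 1 ∈ (S ∪ B) ∩ S but 1 ∉ B ∖ (B ∩ S).

(⟸) This inclusion fails. Take B = {1}, S = ∅; then 1 ∈ B ∖ (B ∩ S) but 1 ∉ (S ∪ B) ∩ S.

(⊆) fails and (⊇) fails.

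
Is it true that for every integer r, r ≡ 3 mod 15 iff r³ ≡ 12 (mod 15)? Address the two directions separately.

(⇒) Suppose r ≡ 3 mod 15. Write r = 15j + 3. Then (15j + 3)³ = 3375j³ + 2025j² + 405j + 27 = 15(225j³ + 135j² + 27j + 1) + 12, so r³ ≡ 12 (mod 15).

(⇐) Conversely, suppose r³ ≡ 12 (mod 15). The only residue r in {0, …, 14} with r³ ≡ 12 (mod 15) is r = 3, so r ≡ 3 (mod 15).

Both directions hold.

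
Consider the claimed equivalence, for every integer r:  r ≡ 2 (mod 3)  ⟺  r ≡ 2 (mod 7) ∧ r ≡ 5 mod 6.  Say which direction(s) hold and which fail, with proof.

The forward direction fails; the converse holds.

(⇒) This fails: r = 32 gives 32 ≡ 2 (mod 3) but 32 ≡ 4 (mod 7), so the conjunction on the right does not hold.

(⇐) Conversely, if r ≡ 2 (mod 7) and r ≡ 5 (mod 6), then by the Chinese remainder theorem r ≡ 23 (mod 42). Since 23 ≡ 2 (mod 3) and 3 ∣ 42, we get r ≡ 2 (mod 3).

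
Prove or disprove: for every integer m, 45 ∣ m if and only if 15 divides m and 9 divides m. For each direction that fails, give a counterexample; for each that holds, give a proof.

Both implications hold.

Forward direction. If 45 ∣ m, write m = 45q. Since 45 = 3·15, m = 15·(3q), so 15 ∣ m; and since 45 = 5·9, m = 9·(5q), so 9 ∣ m.

Converse. Suppose 15 ∣ m and 9 ∣ m. Any common multiple of 15 and 9 is a multiple of their lcm; here lcm(15, 9) = 15·9/gcd(15, 9) = 135/3 = 45, so 45 ∣ m.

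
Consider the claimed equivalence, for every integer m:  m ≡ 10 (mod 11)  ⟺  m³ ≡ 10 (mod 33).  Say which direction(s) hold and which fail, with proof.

Not equivalent: only (⇐) holds.

Forward direction. This fails: take m = 21. Then 21 ≡ 10 (mod 11), but 21³ = 9261 ≡ 21 (mod 33), not 10.

Converse. The residues r modulo 33 with r³ ≡ 10 (mod 33) are exactly {10}, and each is ≡ 10 (mod 11).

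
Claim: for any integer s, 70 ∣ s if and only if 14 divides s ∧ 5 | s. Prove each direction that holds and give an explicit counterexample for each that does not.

Forward direction. If 70 ∣ s, write s = 70q. Since 70 = 5·14, s = 14·(5q), so 14 ∣ s; and since 70 = 14·5, s = 5·(14q), so 5 ∣ s.

Converse. Suppose 14 ∣ s and 5 ∣ s. Any common multiple of 14 and 5 is a multiple of their lcm; here gcd(14, 5) = 1, so lcm(14, 5) = 14·5 = 70, so 70 ∣ s.

Both directions hold; the statement is true.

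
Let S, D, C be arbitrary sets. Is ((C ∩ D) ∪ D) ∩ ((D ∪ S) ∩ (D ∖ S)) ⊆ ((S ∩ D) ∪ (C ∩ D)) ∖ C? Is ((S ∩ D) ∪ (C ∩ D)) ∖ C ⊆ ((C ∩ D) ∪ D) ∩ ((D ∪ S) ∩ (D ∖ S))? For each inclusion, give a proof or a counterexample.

(⟹) This inclusion fails. Take S = ∅, D = {1}, C = ∅; then 1 ∈ ((C ∩ D) ∪ D) ∩ ((D ∪ S) ∩ (D ∖ S)) but 1 ∉ ((S ∩ D) ∪ (C ∩ D)) ∖ C.

(⟸) This inclusion fails. Take S = {1}, D = {1}, C = ∅; then 1 ∈ ((S ∩ D) ∪ (C ∩ D)) ∖ C but 1 ∉ ((C ∩ D) ∪ D) ∩ ((D ∪ S) ∩ (D ∖ S)).

Both inclusions fail.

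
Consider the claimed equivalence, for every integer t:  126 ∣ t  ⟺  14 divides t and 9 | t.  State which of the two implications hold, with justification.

(←) Suppose 14 ∣ t and 9 ∣ t. Any common multiple of 14 and 9 is a multiple of their lcm; here gcd(14, 9) = 1, so lcm(14, 9) = 14·9 = 126, so 126 ∣ t.

(→) If 126 ∣ t, write t = 126q. Since 126 = 9·14, t = 14·(9q), so 14 ∣ t; and since 126 = 14·9, t = 9·(14q), so 9 ∣ t.

Both directions hold; the statement is true.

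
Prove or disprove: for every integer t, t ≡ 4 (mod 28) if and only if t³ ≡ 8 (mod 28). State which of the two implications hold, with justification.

The forward direction holds; the converse fails.

Converse. This fails: take t = 2. Then 2³ = 8 ≡ 8 (mod 28), yet 2 ≡ 2 (mod 28), not 4.

Forward direction. Suppose t ≡ 4 (mod 28). Write t = 28j + 4. Then (28j + 4)³ = 21952j³ + 9408j² + 1344j + 64 = 28(784j³ + 336j² + 48j + 2) + 8, so t³ ≡ 8 (mod 28).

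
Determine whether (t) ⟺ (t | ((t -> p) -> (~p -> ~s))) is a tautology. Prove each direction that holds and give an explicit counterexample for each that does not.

(⇐) This fails. Under s = F, p = F, t = F, the left side is false but the right side is true.

(⇒) Assume the antecedent. If s is true, the antecedent forces (s = T, p = F, t = T) or (s = T, p = T, t = T), and t | ((t -> p) -> (~p -> ~s)) holds there. If s is false, t | ((t -> p) -> (~p -> ~s)) reduces to true regardless of the other variables. Either way t | ((t -> p) -> (~p -> ~s)) holds.

Only the forward direction holds.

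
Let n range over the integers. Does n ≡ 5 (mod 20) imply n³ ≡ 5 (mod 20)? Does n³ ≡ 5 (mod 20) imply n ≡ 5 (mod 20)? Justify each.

Both implications hold.

(→) Suppose n ≡ 5 (mod 20). Write n = 20j + 5. Then (20j + 5)³ = 8000j³ + 6000j² + 1500j + 125 = 20(400j³ + 300j² + 75j + 6) + 5, so n³ ≡ 5 (mod 20).

(←) Conversely, suppose n³ ≡ 5 (mod 20). The only residue r in {0, …, 19} with r³ ≡ 5 (mod 20) is r = 5, so n ≡ 5 (mod 20).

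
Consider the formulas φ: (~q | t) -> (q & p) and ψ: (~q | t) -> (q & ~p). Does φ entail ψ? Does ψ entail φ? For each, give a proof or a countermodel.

(⇒) This fails. Under t = T, p = T, q = T, the left side is true but the right side is false.

(⇐) This fails. Under t = T, p = F, q = T, the left side is false but the right side is true.

(⇒) fails and (⇐) fails.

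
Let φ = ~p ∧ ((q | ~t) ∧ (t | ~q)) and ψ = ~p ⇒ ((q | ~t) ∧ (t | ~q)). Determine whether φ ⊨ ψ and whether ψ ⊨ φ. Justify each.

(⇒) holds; (⇐) fails.

(←) This fails. Under q = F, p = T, t = F, the left side is false but the right side is true.

(→) Assume the antecedent. If q is true, the antecedent forces (q = T, p = F, t = T), and ~p ⇒ ((q | ~t) ∧ (t | ~q)) holds there. If q is false, the antecedent forces (q = F, p = F, t = F), and ~p ⇒ ((q | ~t) ∧ (t | ~q)) holds there. Either way ~p ⇒ ((q | ~t) ∧ (t | ~q)) holds.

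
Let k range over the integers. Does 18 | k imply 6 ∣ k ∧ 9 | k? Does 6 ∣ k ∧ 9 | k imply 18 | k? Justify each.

The biconditional holds.

(→) If 18 ∣ k, write k = 18q. Since 18 = 3·6, k = 6·(3q), so 6 ∣ k; and since 18 = 2·9, k = 9·(2q), so 9 ∣ k.

(←) Suppose 6 ∣ k and 9 ∣ k. Any common multiple of 6 and 9 is a multiple of their lcm; here lcm(6, 9) = 6·9/gcd(6, 9) = 54/3 = 18, so 18 ∣ k.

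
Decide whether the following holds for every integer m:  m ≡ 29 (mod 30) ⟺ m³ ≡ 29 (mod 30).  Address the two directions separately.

(⟹) Suppose m ≡ 29 (mod 30). Write m = 30j + 29. Then (30j + 29)³ = 27000j³ + 78300j² + 75690j + 24389 = 30(900j³ + 2610j² + 2523j + 812) + 29, so m³ ≡ 29 (mod 30).

(⟸) Conversely, suppose m³ ≡ 29 (mod 30). The only residue r in {0, …, 29} with r³ ≡ 29 (mod 30) is r = 29, so m ≡ 29 (mod 30).

Both directions hold; the statement is true.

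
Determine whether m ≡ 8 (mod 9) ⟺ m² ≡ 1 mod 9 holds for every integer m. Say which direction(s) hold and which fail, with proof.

(⇒) holds; (⇐) fails.

[⇒] Suppose m ≡ 8 (mod 9). Write m = 9j + 8. Then (9j + 8)² = 81j² + 144j + 64 = 9(9j² + 16j + 7) + 1, so m² ≡ 1 (mod 9).

[⇐] This fails: take m = 1. Then 1² = 1 ≡ 1 (mod 9), yet 1 ≡ 1 (mod 9), not 8.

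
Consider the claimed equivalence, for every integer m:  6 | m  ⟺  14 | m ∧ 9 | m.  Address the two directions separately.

(⇒) fails; (⇐) holds.

[⇒] This fails: take m = 6. Certainly 6 ∣ 6, but 14 ∤ 6.

[⇐] Suppose 14 ∣ m and 9 ∣ m. Any common multiple of 14 and 9 is a multiple of their lcm; here gcd(14, 9) = 1, so lcm(14, 9) = 14·9 = 126, so 126 ∣ m. Since 6 ∣ 126, it follows that 6 ∣ m.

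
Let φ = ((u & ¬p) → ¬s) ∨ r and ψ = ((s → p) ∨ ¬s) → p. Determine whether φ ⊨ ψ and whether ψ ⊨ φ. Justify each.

Both directions fail.

(⇒) This fails. Under p = F, r = F, s = F, u = F, the left side is true but the right side is false.

(⇐) This fails. Under p = F, r = F, s = T, u = T, the left side is false but the right side is true.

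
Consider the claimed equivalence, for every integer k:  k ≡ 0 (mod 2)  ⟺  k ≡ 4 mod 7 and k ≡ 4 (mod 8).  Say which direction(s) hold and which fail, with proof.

Only the reverse direction holds.

[⇐] If k ≡ 4 (mod 7) and k ≡ 4 (mod 8), then by the Chinese remainder theorem k ≡ 4 (mod 56). Since 4 ≡ 0 (mod 2) and 2 ∣ 56, we get k ≡ 0 (mod 2).

[⇒] This fails: k = 0 gives 0 ≡ 0 (mod 2) but 0 ≡ 0 (mod 7), so the conjunction on the right does not hold.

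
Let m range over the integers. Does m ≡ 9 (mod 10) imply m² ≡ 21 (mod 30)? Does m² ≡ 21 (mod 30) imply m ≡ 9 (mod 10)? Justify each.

Forward direction. This fails: take m = 19. Then 19 ≡ 9 (mod 10), but 19² = 361 ≡ 1 (mod 30), not 21.

Converse. This fails: take m = 21. Then 21² = 441 ≡ 21 (mod 30), yet 21 ≡ 1 (mod 10), not 9.

Neither implication holds.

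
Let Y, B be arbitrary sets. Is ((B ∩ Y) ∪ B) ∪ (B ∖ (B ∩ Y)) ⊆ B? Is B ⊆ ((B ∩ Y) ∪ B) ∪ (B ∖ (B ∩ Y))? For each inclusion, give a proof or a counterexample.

(⊆) Let x ∈ ((B ∩ Y) ∪ B) ∪ (B ∖ (B ∩ Y)). Then either x ∈ B and x ∉ Y; or x ∈ Y ∩ B. In each case x ∈ B, so ((B ∩ Y) ∪ B) ∪ (B ∖ (B ∩ Y)) ⊆ B.

(⊇) Let x ∈ B. Then either x ∈ B and x ∉ Y; or x ∈ Y ∩ B. In each case x ∈ ((B ∩ Y) ∪ B) ∪ (B ∖ (B ∩ Y)), so B ⊆ ((B ∩ Y) ∪ B) ∪ (B ∖ (B ∩ Y)).

Both inclusions hold.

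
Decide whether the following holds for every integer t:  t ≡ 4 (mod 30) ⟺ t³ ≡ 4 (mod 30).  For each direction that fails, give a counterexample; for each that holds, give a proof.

Both directions hold.

(⇒) Suppose t ≡ 4 (mod 30). Write t = 30j + 4. Then (30j + 4)³ = 27000j³ + 10800j² + 1440j + 64 = 30(900j³ + 360j² + 48j + 2) + 4, so t³ ≡ 4 (mod 30).

(⇐) Conversely, suppose t³ ≡ 4 (mod 30). The only residue r in {0, …, 29} with r³ ≡ 4 (mod 30) is r = 4, so t ≡ 4 (mod 30).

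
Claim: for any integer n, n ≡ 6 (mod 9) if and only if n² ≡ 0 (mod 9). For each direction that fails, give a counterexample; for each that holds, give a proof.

(⇒) holds; (⇐) fails.

(⇒) Suppose n ≡ 6 (mod 9). Write n = 9j + 6. Then (9j + 6)² = 81j² + 108j + 36 = 9(9j² + 12j + 4) + 0, so n² ≡ 0 (mod 9).

(⇐) This fails: take n = 0. Then 0² = 0 ≡ 0 (mod 9), yet 0 ≡ 0 (mod 9), not 6.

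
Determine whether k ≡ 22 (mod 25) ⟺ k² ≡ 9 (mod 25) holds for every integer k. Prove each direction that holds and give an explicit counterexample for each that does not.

Only the forward direction holds.

(⇒) Suppose k ≡ 22 (mod 25). Write k = 25j + 22. Then (25j + 22)² = 625j² + 1100j + 484 = 25(25j² + 44j + 19) + 9, so k² ≡ 9 (mod 25).

(⇐) This fails: take k = 3. Then 3² = 9 ≡ 9 (mod 25), yet 3 ≡ 3 (mod 25), not 22.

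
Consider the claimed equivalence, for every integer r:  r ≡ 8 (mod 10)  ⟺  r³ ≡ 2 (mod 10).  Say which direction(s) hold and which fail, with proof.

[⇒] Suppose r ≡ 8 (mod 10). Write r = 10j + 8. Then (10j + 8)³ = 1000j³ + 2400j² + 1920j + 512 = 10(100j³ + 240j² + 192j + 51) + 2, so r³ ≡ 2 (mod 10).

[⇐] For the converse, argue contrapositively. If r ≢ 8 (mod 10), then r is congruent to one of 0, 1, 2, 3, 4, 5, 6, 7, 9 modulo 10, and these give r³ ≡ 0, 1, 8, 7, 4, 5, 6, 3, 9 respectively — never 2.

The biconditional holds.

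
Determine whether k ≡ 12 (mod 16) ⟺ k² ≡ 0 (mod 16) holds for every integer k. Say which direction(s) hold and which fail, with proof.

Forward direction. Suppose k ≡ 12 (mod 16). Write k = 16j + 12. Then (16j + 12)² = 256j² + 384j + 144 = 16(16j² + 24j + 9) + 0, so k² ≡ 0 (mod 16).

Converse. This fails: take k = 0. Then 0² = 0 ≡ 0 (mod 16), yet 0 ≡ 0 (mod 16), not 12.

Only the forward direction holds.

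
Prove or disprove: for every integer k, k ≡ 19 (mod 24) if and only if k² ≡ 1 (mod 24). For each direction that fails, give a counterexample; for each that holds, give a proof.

The forward direction holds; the converse fails.

[⇒] Suppose k ≡ 19 (mod 24). Write k = 24j + 19. Then (24j + 19)² = 576j² + 912j + 361 = 24(24j² + 38j + 15) + 1, so k² ≡ 1 (mod 24).

[⇐] This fails: take k = 1. Then 1² = 1 ≡ 1 (mod 24), yet 1 ≡ 1 (mod 24), not 19.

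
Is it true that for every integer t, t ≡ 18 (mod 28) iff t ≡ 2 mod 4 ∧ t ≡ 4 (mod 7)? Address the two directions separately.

Equivalent; both directions hold.

Forward direction. Suppose t ≡ 18 (mod 28); write t = 28j + 18. Since 4 ∣ 28, reducing mod 4 gives t ≡ 18 ≡ 2 (mod 4); since 7 ∣ 28, reducing mod 7 gives t ≡ 18 ≡ 4 (mod 7).

Converse. If t ≡ 2 (mod 4) and t ≡ 4 (mod 7), then by the Chinese remainder theorem t ≡ 18 (mod 28). This is exactly t ≡ 18 (mod 28).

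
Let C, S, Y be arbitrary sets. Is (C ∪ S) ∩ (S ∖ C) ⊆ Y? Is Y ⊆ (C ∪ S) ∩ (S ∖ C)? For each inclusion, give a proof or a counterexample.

Forward inclusion. This inclusion fails. Take C = ∅, S = {1}, Y = ∅; then 1 ∈ (C ∪ S) ∩ (S ∖ C) but 1 ∉ Y.

Reverse inclusion. This inclusion fails. Take C = ∅, S = ∅, Y = {1}; then 1 ∈ Y but 1 ∉ (C ∪ S) ∩ (S ∖ C).

Both inclusions fail.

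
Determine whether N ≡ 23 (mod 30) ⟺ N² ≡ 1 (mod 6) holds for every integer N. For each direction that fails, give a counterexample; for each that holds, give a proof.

[⇐] This fails: take N = 1. Then 1² = 1 ≡ 1 (mod 6), yet 1 ≡ 1 (mod 30), not 23.

[⇒] Suppose N ≡ 23 (mod 30). Then N² ≡ 23² = 529 (mod 30), and since 6 ∣ 30, also N² ≡ 1 (mod 6).

(⇒) holds; (⇐) fails.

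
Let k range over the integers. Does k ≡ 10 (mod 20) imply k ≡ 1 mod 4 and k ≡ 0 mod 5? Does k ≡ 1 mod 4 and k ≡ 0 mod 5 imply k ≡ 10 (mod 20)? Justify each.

(⟹) This fails: k = 10 gives 10 ≡ 10 (mod 20) but 10 ≡ 2 (mod 4), so the conjunction on the right does not hold.

(⟸) This fails: k = 5 satisfies both congruences on the right (5 ≡ 1 mod 4 and 5 ≡ 0 mod 5) yet 5 ≡ 5 (mod 20), not 10.

(⇒) fails and (⇐) fails.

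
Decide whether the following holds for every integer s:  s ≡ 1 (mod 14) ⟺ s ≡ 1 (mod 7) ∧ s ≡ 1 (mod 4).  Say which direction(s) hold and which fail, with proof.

Only the converse holds.

(→) This fails: s = 15 gives 15 ≡ 1 (mod 14) but 15 ≡ 3 (mod 4), so the conjunction on the right does not hold.

(←) Conversely, if s ≡ 1 (mod 7) and s ≡ 1 (mod 4), then by the Chinese remainder theorem s ≡ 1 (mod 28). Since 1 ≡ 1 (mod 14) and 14 ∣ 28, we get s ≡ 1 (mod 14).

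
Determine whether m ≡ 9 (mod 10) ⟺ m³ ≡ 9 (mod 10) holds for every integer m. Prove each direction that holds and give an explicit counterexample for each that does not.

(⟹) Suppose m ≡ 9 (mod 10). Write m = 10j + 9. Then (10j + 9)³ = 1000j³ + 2700j² + 2430j + 729 = 10(100j³ + 270j² + 243j + 72) + 9, so m³ ≡ 9 (mod 10).

(⟸) Conversely, suppose m³ ≡ 9 (mod 10). The only residue r in {0, …, 9} with r³ ≡ 9 (mod 10) is r = 9, so m ≡ 9 (mod 10).

The biconditional holds.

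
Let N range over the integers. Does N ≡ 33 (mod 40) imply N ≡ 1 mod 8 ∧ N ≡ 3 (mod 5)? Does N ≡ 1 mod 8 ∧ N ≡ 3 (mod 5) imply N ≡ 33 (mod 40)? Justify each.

(⟹) Suppose N ≡ 33 (mod 40); write N = 40j + 33. Since 8 ∣ 40, reducing mod 8 gives N ≡ 33 ≡ 1 (mod 8); since 5 ∣ 40, reducing mod 5 gives N ≡ 33 ≡ 3 (mod 5).

(⟸) Conversely, if N ≡ 1 (mod 8) and N ≡ 3 (mod 5), then by the Chinese remainder theorem N ≡ 33 (mod 40). This is exactly N ≡ 33 (mod 40).

Equivalent; both directions hold.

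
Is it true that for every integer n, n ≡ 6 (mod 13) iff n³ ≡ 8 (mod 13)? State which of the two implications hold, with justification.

(⇒) holds; (⇐) fails.

Forward direction. Suppose n ≡ 6 (mod 13). Write n = 13j + 6. Then (13j + 6)³ = 2197j³ + 3042j² + 1404j + 216 = 13(169j³ + 234j² + 108j + 16) + 8, so n³ ≡ 8 (mod 13).

Converse. This fails: take n = 2. Then 2³ = 8 ≡ 8 (mod 13), yet 2 ≡ 2 (mod 13), not 6.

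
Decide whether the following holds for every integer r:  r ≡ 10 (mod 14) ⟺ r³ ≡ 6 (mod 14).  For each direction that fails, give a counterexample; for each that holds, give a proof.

The forward direction holds; the converse fails.

Forward direction. Suppose r ≡ 10 (mod 14). Write r = 14j + 10. Then (14j + 10)³ = 2744j³ + 5880j² + 4200j + 1000 = 14(196j³ + 420j² + 300j + 71) + 6, so r³ ≡ 6 (mod 14).

Converse. This fails: take r = 6. Then 6³ = 216 ≡ 6 (mod 14), yet 6 ≡ 6 (mod 14), not 10.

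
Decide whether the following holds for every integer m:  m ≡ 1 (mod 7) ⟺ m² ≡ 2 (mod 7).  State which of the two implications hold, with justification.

(⟹) This fails: take m = 1. Then 1 ≡ 1 (mod 7), but 1² = 1 ≡ 1 (mod 7), not 2.

(⟸) This fails: take m = 3. Then 3² = 9 ≡ 2 (mod 7), yet 3 ≡ 3 (mod 7), not 1.

Both directions fail.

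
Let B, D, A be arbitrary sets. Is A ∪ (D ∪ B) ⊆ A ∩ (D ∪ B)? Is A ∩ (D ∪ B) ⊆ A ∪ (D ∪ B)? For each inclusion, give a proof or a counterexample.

(⟸) Let x ∈ A ∩ (D ∪ B). Then either x ∈ B ∩ A and x ∉ D; or x ∈ D ∩ A and x ∉ B; or x ∈ B ∩ D ∩ A. In each case x ∈ A ∪ (D ∪ B), so A ∩ (D ∪ B) ⊆ A ∪ (D ∪ B).

(⟹) This inclusion fails. Take B = {1}, D = ∅, A = ∅; then 1 ∈ A ∪ (D ∪ B) but 1 ∉ A ∩ (D ∪ B).

Only the reverse inclusion holds.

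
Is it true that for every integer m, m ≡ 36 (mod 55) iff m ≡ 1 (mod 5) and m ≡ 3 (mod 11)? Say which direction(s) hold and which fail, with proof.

(→) Suppose m ≡ 36 (mod 55); write m = 55j + 36. Since 5 ∣ 55, reducing mod 5 gives m ≡ 36 ≡ 1 (mod 5); since 11 ∣ 55, reducing mod 11 gives m ≡ 36 ≡ 3 (mod 11).

(←) Conversely, if m ≡ 1 (mod 5) and m ≡ 3 (mod 11), then by the Chinese remainder theorem m ≡ 36 (mod 55). This is exactly m ≡ 36 (mod 55).

Both directions hold; the statement is true.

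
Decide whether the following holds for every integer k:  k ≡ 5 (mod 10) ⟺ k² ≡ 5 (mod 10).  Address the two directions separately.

Equivalent; both directions hold.

(→) Suppose k ≡ 5 (mod 10). Write k = 10j + 5. Then (10j + 5)² = 100j² + 100j + 25 = 10(10j² + 10j + 2) + 5, so k² ≡ 5 (mod 10).

(←) For the converse, argue contrapositively. If k ≢ 5 (mod 10), then k is congruent to one of 0, 1, 2, 3, 4, 6, 7, 8, 9 modulo 10, and these give k² ≡ 0, 1, 4, 9, 6, 6, 9, 4, 1 respectively — never 5.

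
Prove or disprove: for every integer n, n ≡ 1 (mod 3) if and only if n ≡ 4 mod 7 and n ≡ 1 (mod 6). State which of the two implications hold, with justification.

[⇒] This fails: n = 1 gives 1 ≡ 1 (mod 3) but 1 ≡ 1 (mod 7), so the conjunction on the right does not hold.

[⇐] Conversely, if n ≡ 4 (mod 7) and n ≡ 1 (mod 6), then by the Chinese remainder theorem n ≡ 25 (mod 42). Since 25 ≡ 1 (mod 3) and 3 ∣ 42, we get n ≡ 1 (mod 3).

Not equivalent: only (⇐) holds.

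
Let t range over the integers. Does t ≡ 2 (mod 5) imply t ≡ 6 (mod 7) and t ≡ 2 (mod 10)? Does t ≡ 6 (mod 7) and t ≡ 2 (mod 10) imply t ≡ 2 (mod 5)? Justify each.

Only the converse holds.

Forward direction. This fails: t = 32 gives 32 ≡ 2 (mod 5) but 32 ≡ 4 (mod 7), so the conjunction on the right does not hold.

Converse. If t ≡ 6 (mod 7) and t ≡ 2 (mod 10), then by the Chinese remainder theorem t ≡ 62 (mod 70). Since 62 ≡ 2 (mod 5) and 5 ∣ 70, we get t ≡ 2 (mod 5).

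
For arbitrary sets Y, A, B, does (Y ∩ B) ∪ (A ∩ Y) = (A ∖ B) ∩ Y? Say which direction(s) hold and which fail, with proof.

(⊆) This inclusion fails. Take Y = {1}, A = ∅, B = {1}; then 1 ∈ (Y ∩ B) ∪ (A ∩ Y) but 1 ∉ (A ∖ B) ∩ Y.

(⊇) Let x ∈ (A ∖ B) ∩ Y. Then x ∈ Y ∩ A and x ∉ B, from which x ∈ (Y ∩ B) ∪ (A ∩ Y).

Only the reverse inclusion holds.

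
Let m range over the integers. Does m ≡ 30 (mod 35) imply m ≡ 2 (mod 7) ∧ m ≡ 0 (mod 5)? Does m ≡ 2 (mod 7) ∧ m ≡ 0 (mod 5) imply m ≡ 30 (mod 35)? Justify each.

(⟹) Suppose m ≡ 30 (mod 35); write m = 35j + 30. Since 7 ∣ 35, reducing mod 7 gives m ≡ 30 ≡ 2 (mod 7); since 5 ∣ 35, reducing mod 5 gives m ≡ 30 ≡ 0 (mod 5).

(⟸) Conversely, if m ≡ 2 (mod 7) and m ≡ 0 (mod 5), then by the Chinese remainder theorem m ≡ 30 (mod 35). This is exactly m ≡ 30 (mod 35).

Both directions hold.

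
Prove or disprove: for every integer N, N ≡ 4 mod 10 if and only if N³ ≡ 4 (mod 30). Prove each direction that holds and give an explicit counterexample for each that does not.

Only the converse holds.

(←) The residues r modulo 30 with r³ ≡ 4 (mod 30) are exactly {4}, and each is ≡ 4 (mod 10).

(→) This fails: take N = 14. Then 14 ≡ 4 (mod 10), but 14³ = 2744 ≡ 14 (mod 30), not 4.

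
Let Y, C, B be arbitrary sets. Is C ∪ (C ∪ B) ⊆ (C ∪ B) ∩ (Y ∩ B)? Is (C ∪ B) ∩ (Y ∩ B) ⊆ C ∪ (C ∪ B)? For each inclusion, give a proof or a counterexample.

The sets are not equal: only the reverse inclusion holds.

(⊇) Let x ∈ (C ∪ B) ∩ (Y ∩ B). Then either x ∈ Y ∩ B and x ∉ C; or x ∈ Y ∩ C ∩ B. In each case x ∈ C ∪ (C ∪ B), so (C ∪ B) ∩ (Y ∩ B) ⊆ C ∪ (C ∪ B).

(⊆) This inclusion fails. Take Y = ∅, C = {1}, B = ∅; then 1 ∈ C ∪ (C ∪ B) but 1 ∉ (C ∪ B) ∩ (Y ∩ B).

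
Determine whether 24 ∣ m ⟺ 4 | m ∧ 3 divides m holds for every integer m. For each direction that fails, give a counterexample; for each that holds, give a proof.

(⇒) If 24 ∣ m, write m = 24q. Since 24 = 6·4, m = 4·(6q), so 4 ∣ m; and since 24 = 8·3, m = 3·(8q), so 3 ∣ m.

(⇐) This fails: take m = 12. Both 4 ∣ 12 and 3 ∣ 12, yet 12 is not a multiple of 24 (since 12 = 0·24 + 12), so 24 ∤ 12.

(⇒) holds; (⇐) fails.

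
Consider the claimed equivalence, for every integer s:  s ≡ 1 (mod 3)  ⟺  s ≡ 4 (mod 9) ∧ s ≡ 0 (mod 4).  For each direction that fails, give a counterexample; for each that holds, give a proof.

Forward direction. This fails: s = 1 gives 1 ≡ 1 (mod 3) but 1 ≡ 1 (mod 9), so the conjunction on the right does not hold.

Converse. If s ≡ 4 (mod 9) and s ≡ 0 (mod 4), then by the Chinese remainder theorem s ≡ 4 (mod 36). Since 4 ≡ 1 (mod 3) and 3 ∣ 36, we get s ≡ 1 (mod 3).

Only the converse holds.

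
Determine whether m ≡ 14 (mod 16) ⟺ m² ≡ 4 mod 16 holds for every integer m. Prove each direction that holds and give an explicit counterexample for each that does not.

The forward direction holds; the converse fails.

[⇐] This fails: take m = 2. Then 2² = 4 ≡ 4 (mod 16), yet 2 ≡ 2 (mod 16), not 14.

[⇒] Suppose m ≡ 14 (mod 16). Write m = 16j + 14. Then (16j + 14)² = 256j² + 448j + 196 = 16(16j² + 28j + 12) + 4, so m² ≡ 4 (mod 16).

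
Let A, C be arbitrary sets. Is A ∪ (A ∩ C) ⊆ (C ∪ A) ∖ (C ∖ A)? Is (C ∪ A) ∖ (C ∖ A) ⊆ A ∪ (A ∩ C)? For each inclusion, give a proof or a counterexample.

Forward inclusion. Let x ∈ A ∪ (A ∩ C). Then either x ∈ A and x ∉ C; or x ∈ A ∩ C. In each case x ∈ (C ∪ A) ∖ (C ∖ A), so A ∪ (A ∩ C) ⊆ (C ∪ A) ∖ (C ∖ A).

Reverse inclusion. Let x ∈ (C ∪ A) ∖ (C ∖ A). Then either x ∈ A and x ∉ C; or x ∈ A ∩ C. In each case x ∈ A ∪ (A ∩ C), so (C ∪ A) ∖ (C ∖ A) ⊆ A ∪ (A ∩ C).

The two sets are equal.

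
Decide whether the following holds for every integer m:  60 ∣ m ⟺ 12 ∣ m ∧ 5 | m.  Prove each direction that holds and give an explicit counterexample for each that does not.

Equivalent; both directions hold.

[⇒] If 60 ∣ m, write m = 60q. Since 60 = 5·12, m = 12·(5q), so 12 ∣ m; and since 60 = 12·5, m = 5·(12q), so 5 ∣ m.

[⇐] Suppose 12 ∣ m and 5 ∣ m. Any common multiple of 12 and 5 is a multiple of their lcm; here gcd(12, 5) = 1, so lcm(12, 5) = 12·5 = 60, so 60 ∣ m.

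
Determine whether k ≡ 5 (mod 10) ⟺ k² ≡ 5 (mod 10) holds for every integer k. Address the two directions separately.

(→) Suppose k ≡ 5 (mod 10). Write k = 10j + 5. Then (10j + 5)² = 100j² + 100j + 25 = 10(10j² + 10j + 2) + 5, so k² ≡ 5 (mod 10).

(←) Conversely, suppose k² ≡ 5 (mod 10). The only residue r in {0, …, 9} with r² ≡ 5 (mod 10) is r = 5, so k ≡ 5 (mod 10).

Both directions hold; the statement is true.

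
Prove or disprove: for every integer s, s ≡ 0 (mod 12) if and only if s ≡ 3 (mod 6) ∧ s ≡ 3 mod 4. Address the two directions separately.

[⇒] This fails: s = 0 gives 0 ≡ 0 (mod 12) but 0 ≡ 0 (mod 6), so the conjunction on the right does not hold.

[⇐] This fails: s = 3 satisfies both congruences on the right (3 ≡ 3 mod 6 and 3 ≡ 3 mod 4) yet 3 ≡ 3 (mod 12), not 0.

Neither direction holds.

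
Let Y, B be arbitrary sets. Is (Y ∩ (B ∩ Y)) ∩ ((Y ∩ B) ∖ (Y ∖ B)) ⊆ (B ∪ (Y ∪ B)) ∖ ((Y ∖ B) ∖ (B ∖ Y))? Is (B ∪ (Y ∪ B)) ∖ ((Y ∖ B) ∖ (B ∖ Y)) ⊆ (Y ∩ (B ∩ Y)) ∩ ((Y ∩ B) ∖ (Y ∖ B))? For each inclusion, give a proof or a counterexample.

(⊆) Let x ∈ (Y ∩ (B ∩ Y)) ∩ ((Y ∩ B) ∖ (Y ∖ B)). Then x ∈ Y ∩ B, from which x ∈ (B ∪ (Y ∪ B)) ∖ ((Y ∖ B) ∖ (B ∖ Y)).

(⊇) This inclusion fails. Take Y = ∅, B = {1}; then 1 ∈ (B ∪ (Y ∪ B)) ∖ ((Y ∖ B) ∖ (B ∖ Y)) but 1 ∉ (Y ∩ (B ∩ Y)) ∩ ((Y ∩ B) ∖ (Y ∖ B)).

The sets are not equal: only the forward inclusion holds.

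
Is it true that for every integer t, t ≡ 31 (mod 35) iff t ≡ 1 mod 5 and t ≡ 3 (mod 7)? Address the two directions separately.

The biconditional holds.

Converse. If t ≡ 1 (mod 5) and t ≡ 3 (mod 7), then by the Chinese remainder theorem t ≡ 31 (mod 35). This is exactly t ≡ 31 (mod 35).

Forward direction. Suppose t ≡ 31 (mod 35); write t = 35j + 31. Since 5 ∣ 35, reducing mod 5 gives t ≡ 31 ≡ 1 (mod 5); since 7 ∣ 35, reducing mod 7 gives t ≡ 31 ≡ 3 (mod 7).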